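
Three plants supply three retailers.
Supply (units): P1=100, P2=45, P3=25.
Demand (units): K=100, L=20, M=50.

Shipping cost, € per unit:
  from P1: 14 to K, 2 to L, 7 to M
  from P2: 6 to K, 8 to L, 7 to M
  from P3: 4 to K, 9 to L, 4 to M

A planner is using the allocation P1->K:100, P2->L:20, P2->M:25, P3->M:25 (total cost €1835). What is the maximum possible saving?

Current plan cost = 100·14 + 20·8 + 25·7 + 25·4 = €1835.
Optimal plan:
  P1–K: 30 × €14 = €420
  P1–L: 20 × €2 = €40
  P1–M: 50 × €7 = €350
  P2–K: 45 × €6 = €270
  P3–K: 25 × €4 = €100
Optimal cost = €1180.
Saving = 1835 − 1180 = €655.

655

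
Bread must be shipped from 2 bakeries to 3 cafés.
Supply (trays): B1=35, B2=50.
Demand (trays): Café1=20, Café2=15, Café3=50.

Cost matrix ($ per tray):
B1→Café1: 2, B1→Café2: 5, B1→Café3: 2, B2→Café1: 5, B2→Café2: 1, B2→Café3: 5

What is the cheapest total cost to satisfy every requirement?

260

Optimal allocation:
  B1–Café1: 20 trays
  B1–Café3: 15 trays
  B2–Café2: 15 trays
  B2–Café3: 35 trays
Total cost = $260.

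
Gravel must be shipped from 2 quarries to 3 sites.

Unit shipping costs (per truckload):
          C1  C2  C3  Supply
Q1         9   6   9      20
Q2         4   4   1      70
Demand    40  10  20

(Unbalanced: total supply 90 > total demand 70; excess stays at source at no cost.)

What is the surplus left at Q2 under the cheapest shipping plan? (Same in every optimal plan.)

0

Minimum-cost shipments:
  Q2 to C1: 40 truckloads
  Q2 to C2: 10 truckloads
  Q2 to C3: 20 truckloads
Total cost = 220.
Q2 ships 70 of its 70, leaving 0.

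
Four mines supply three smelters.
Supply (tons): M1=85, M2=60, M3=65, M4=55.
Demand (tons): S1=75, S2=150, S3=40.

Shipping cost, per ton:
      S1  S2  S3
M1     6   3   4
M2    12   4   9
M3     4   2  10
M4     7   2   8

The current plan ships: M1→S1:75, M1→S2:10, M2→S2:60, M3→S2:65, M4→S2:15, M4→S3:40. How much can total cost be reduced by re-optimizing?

Current plan cost = 75·6 + 10·3 + 60·4 + 65·2 + 15·2 + 40·8 = 1200.
Optimal plan:
  M1→S1: 10 × 6 = 60
  M1→S2: 35 × 3 = 105
  M1→S3: 40 × 4 = 160
  M2→S2: 60 × 4 = 240
  M3→S1: 65 × 4 = 260
  M4→S2: 55 × 2 = 110
Optimal cost = 935.
Saving = 1200 − 935 = 265.

265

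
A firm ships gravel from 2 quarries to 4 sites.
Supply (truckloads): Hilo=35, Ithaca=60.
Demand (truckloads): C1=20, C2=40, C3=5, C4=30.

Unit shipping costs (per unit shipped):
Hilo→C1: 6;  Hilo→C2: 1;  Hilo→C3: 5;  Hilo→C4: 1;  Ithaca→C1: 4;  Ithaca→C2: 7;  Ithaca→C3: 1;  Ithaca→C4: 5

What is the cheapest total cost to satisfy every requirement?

305

A cheapest plan:
  Hilo–C2: 35 × 1 = 35
  Ithaca–C1: 20 × 4 = 80
  Ithaca–C2: 5 × 7 = 35
  Ithaca–C3: 5 × 1 = 5
  Ithaca–C4: 30 × 5 = 150
Total = 35 + 80 + 35 + 5 + 150 = 305.
(Supply check: Hilo ships 35; Ithaca ships 60.)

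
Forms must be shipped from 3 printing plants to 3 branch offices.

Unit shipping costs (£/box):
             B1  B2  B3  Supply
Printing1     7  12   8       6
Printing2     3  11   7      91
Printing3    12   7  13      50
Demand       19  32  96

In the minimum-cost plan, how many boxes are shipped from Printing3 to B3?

Optimal shipments:
  Printing1->B3: 6 boxes
  Printing2->B1: 19 boxes
  Printing2->B3: 72 boxes
  Printing3->B2: 32 boxes
  Printing3->B3: 18 boxes
Total cost = £1067.
So Printing3→B3 carries 18 boxes.

18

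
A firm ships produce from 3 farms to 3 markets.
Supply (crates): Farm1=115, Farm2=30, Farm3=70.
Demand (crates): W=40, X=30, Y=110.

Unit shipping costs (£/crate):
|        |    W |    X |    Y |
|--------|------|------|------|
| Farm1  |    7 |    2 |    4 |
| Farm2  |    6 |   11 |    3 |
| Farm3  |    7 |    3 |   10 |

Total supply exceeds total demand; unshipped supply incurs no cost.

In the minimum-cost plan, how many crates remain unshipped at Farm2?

0

Minimum-cost shipments:
  Farm1->X: 30 crates
  Farm1->Y: 85 crates
  Farm2->W: 5 crates
  Farm2->Y: 25 crates
  Farm3->W: 35 crates
Total cost = £750.
Farm2 ships 30 of its 30, leaving 0.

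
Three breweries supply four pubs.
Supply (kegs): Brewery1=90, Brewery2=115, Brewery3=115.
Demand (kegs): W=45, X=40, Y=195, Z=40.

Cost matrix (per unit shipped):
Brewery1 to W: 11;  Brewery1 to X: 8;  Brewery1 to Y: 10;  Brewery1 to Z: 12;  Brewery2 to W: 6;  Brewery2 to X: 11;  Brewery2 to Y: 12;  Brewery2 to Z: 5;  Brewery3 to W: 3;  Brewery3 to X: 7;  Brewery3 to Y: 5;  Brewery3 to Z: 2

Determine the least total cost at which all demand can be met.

2225

An optimal shipping plan:
  Brewery1->X: 40 kegs
  Brewery1->Y: 50 kegs
  Brewery2->W: 45 kegs
  Brewery2->Y: 30 kegs
  Brewery2->Z: 40 kegs
  Brewery3->Y: 115 kegs
Total cost = 2225.
(Supply check: Brewery1 ships 90; Brewery2 ships 115; Brewery3 ships 115.)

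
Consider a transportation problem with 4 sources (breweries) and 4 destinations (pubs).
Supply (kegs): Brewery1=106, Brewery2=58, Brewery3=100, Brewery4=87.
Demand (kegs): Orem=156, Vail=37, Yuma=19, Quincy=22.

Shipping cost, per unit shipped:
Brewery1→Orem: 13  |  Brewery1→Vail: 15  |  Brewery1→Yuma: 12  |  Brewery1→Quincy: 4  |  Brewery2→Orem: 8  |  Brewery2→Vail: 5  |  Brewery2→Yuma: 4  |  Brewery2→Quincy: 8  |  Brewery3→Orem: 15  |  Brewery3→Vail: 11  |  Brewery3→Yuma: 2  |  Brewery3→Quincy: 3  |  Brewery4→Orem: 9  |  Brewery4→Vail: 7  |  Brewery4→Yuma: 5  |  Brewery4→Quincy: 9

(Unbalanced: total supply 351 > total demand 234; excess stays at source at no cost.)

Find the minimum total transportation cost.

1864

Optimal allocation:
  Brewery1->Orem: 48 × 13 = 624
  Brewery2->Orem: 21 × 8 = 168
  Brewery2->Vail: 37 × 5 = 185
  Brewery3->Yuma: 19 × 2 = 38
  Brewery3->Quincy: 22 × 3 = 66
  Brewery4->Orem: 87 × 9 = 783
Total = 624 + 168 + 185 + 38 + 66 + 783 = 1864.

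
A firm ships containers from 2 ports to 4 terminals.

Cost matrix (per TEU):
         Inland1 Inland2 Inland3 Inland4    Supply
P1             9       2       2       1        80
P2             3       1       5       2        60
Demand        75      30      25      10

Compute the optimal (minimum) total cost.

435

One minimum-cost allocation:
  P1→Inland1: 15 × 9 = 135
  P1→Inland2: 30 × 2 = 60
  P1→Inland3: 25 × 2 = 50
  P1→Inland4: 10 × 1 = 10
  P2→Inland1: 60 × 3 = 180
Total = 135 + 60 + 50 + 10 + 180 = 435.
(Supply check: P1 ships 80; P2 ships 60.)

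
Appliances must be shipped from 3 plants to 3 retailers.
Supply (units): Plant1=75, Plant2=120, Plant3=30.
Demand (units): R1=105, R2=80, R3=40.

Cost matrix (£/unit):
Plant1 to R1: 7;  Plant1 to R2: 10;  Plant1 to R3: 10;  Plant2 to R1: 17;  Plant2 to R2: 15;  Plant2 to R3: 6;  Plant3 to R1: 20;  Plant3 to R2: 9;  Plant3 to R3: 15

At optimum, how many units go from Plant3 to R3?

Solving gives:
  Plant1→R1: 75 × £7 = £525
  Plant2→R1: 30 × £17 = £510
  Plant2→R2: 50 × £15 = £750
  Plant2→R3: 40 × £6 = £240
  Plant3→R2: 30 × £9 = £270
Total cost = £2295.
The route Plant3→R3 is not used.

0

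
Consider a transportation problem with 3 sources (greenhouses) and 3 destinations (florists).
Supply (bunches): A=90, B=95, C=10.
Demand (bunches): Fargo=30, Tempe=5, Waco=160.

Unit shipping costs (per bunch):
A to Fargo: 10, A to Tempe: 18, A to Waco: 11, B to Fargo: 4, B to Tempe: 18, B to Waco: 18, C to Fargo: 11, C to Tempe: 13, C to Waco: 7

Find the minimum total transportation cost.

A cheapest plan:
  A→Waco: 90 × 11 = 990
  B→Fargo: 30 × 4 = 120
  B→Tempe: 5 × 18 = 90
  B→Waco: 60 × 18 = 1080
  C→Waco: 10 × 7 = 70
Total = 990 + 120 + 90 + 1080 + 70 = 2350.

2350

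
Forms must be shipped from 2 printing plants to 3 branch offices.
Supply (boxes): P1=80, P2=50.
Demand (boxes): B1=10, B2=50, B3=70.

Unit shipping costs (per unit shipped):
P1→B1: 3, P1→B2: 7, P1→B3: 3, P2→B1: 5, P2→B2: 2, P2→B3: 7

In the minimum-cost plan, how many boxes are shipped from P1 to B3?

Solving gives:
  P1–B1: 10 × 3 = 30
  P1–B3: 70 × 3 = 210
  P2–B2: 50 × 2 = 100
Total cost = 340.
So P1→B3 carries 70 boxes.

70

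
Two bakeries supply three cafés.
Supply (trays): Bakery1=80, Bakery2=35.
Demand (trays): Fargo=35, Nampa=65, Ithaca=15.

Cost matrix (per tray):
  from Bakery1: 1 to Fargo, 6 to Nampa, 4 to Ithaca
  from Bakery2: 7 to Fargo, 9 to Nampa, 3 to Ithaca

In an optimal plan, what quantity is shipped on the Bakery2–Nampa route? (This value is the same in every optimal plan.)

The minimum-cost plan:
  Bakery1–Fargo: 35 × 1 = 35
  Bakery1–Nampa: 45 × 6 = 270
  Bakery2–Nampa: 20 × 9 = 180
  Bakery2–Ithaca: 15 × 3 = 45
Total cost = 530.
So Bakery2→Nampa carries 20 trays.

20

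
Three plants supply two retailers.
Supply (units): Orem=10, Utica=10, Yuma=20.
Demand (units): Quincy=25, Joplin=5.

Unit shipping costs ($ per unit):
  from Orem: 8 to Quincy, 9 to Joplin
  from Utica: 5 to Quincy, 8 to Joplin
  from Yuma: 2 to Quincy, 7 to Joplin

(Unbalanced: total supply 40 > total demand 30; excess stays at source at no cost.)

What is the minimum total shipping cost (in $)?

A cheapest plan:
  Utica–Quincy: 5 × $5 = $25
  Utica–Joplin: 5 × $8 = $40
  Yuma–Quincy: 20 × $2 = $40
Total = 25 + 40 + 40 = $105.

105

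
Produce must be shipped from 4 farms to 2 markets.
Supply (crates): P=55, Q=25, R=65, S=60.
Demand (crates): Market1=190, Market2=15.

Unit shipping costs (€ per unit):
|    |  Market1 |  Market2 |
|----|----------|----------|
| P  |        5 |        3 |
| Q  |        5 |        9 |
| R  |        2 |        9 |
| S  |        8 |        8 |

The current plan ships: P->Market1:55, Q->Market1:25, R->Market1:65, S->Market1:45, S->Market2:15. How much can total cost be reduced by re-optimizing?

Current plan cost = 55·5 + 25·5 + 65·2 + 45·8 + 15·8 = €1010.
Optimal plan:
  P->Market1: 40 × €5 = €200
  P->Market2: 15 × €3 = €45
  Q->Market1: 25 × €5 = €125
  R->Market1: 65 × €2 = €130
  S->Market1: 60 × €8 = €480
Optimal cost = €980.
Saving = 1010 − 980 = €30.

30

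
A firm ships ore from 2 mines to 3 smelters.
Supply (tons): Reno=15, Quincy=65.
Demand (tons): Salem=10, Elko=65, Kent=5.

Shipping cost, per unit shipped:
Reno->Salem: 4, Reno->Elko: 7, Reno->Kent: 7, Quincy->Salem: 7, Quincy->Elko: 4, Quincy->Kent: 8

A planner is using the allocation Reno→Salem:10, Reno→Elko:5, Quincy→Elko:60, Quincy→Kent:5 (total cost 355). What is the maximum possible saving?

Current plan cost = 10·4 + 5·7 + 60·4 + 5·8 = 355.
Optimal plan:
  Reno–Salem: 10 × 4 = 40
  Reno–Kent: 5 × 7 = 35
  Quincy–Elko: 65 × 4 = 260
Optimal cost = 335.
Saving = 355 − 335 = 20.

20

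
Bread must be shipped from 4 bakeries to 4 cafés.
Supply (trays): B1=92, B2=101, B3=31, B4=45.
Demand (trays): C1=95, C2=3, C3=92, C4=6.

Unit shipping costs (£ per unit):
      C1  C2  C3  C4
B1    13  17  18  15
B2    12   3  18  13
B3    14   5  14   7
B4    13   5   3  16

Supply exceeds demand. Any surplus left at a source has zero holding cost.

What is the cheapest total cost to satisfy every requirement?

2072

Optimal allocation:
  B1→C3: 19 × £18 = £342
  B2→C1: 95 × £12 = £1140
  B2→C2: 3 × £3 = £9
  B2→C3: 3 × £18 = £54
  B3→C3: 25 × £14 = £350
  B3→C4: 6 × £7 = £42
  B4→C3: 45 × £3 = £135
Total = 342 + 1140 + 9 + 54 + 350 + 42 + 135 = £2072.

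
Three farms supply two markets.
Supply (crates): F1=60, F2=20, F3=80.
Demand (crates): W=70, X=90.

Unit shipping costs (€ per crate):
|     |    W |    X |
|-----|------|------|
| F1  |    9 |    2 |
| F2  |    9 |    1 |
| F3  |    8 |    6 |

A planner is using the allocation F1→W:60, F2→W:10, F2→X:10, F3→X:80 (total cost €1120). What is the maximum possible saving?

360

Current plan cost = 60·9 + 10·9 + 10·1 + 80·6 = €1120.
Optimal plan:
  F1->X: 60 × €2 = €120
  F2->X: 20 × €1 = €20
  F3->W: 70 × €8 = €560
  F3->X: 10 × €6 = €60
Optimal cost = €760.
Saving = 1120 − 760 = €360.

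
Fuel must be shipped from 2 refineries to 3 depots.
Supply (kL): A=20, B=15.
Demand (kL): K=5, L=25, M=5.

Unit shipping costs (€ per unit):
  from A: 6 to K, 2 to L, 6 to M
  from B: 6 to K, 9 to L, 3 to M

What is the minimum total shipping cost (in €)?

An optimal shipping plan:
  A to L: 20 × €2 = €40
  B to K: 5 × €6 = €30
  B to L: 5 × €9 = €45
  B to M: 5 × €3 = €15
Total = 40 + 30 + 45 + 15 = €130.
(Supply check: A ships 20; B ships 15.)

130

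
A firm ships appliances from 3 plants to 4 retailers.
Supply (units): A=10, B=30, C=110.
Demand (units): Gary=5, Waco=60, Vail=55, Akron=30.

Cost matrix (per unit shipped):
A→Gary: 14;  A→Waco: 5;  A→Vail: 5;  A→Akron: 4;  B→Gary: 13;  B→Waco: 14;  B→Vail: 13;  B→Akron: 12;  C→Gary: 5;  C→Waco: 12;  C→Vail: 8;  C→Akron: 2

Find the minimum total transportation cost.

1235

A cheapest plan:
  A→Waco: 10 × 5 = 50
  B→Waco: 30 × 14 = 420
  C→Gary: 5 × 5 = 25
  C→Waco: 20 × 12 = 240
  C→Vail: 55 × 8 = 440
  C→Akron: 30 × 2 = 60
Total = 50 + 420 + 25 + 240 + 440 + 60 = 1235.
(Supply check: A ships 10; B ships 30; C ships 110.)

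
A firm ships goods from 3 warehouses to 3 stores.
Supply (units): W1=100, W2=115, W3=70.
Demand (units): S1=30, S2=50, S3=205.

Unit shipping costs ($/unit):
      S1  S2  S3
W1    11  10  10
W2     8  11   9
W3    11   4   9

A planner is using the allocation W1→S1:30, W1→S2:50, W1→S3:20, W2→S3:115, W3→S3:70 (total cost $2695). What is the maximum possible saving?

310

Current plan cost = 30·11 + 50·10 + 20·10 + 115·9 + 70·9 = $2695.
Optimal plan:
  W1->S3: 100 × $10 = $1000
  W2->S1: 30 × $8 = $240
  W2->S3: 85 × $9 = $765
  W3->S2: 50 × $4 = $200
  W3->S3: 20 × $9 = $180
Optimal cost = $2385.
Saving = 2695 − 2385 = $310.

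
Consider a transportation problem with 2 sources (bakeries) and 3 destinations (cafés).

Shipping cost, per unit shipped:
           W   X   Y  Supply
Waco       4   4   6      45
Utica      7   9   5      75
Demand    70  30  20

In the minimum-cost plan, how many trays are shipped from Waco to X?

The minimum-cost plan:
  Waco->W: 15 × 4 = 60
  Waco->X: 30 × 4 = 120
  Utica->W: 55 × 7 = 385
  Utica->Y: 20 × 5 = 100
Total cost = 665.
So Waco→X carries 30 trays.

30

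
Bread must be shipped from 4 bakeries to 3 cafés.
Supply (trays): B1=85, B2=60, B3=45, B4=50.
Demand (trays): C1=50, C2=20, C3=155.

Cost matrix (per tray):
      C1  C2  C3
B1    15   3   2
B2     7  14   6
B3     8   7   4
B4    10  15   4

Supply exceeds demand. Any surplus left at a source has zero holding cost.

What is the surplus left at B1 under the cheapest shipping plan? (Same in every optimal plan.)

0

Minimum-cost shipments:
  B1–C2: 20 × 3 = 60
  B1–C3: 65 × 2 = 130
  B2–C1: 50 × 7 = 350
  B3–C3: 45 × 4 = 180
  B4–C3: 45 × 4 = 180
Total cost = 900.
B1 ships 85 of its 85, leaving 0.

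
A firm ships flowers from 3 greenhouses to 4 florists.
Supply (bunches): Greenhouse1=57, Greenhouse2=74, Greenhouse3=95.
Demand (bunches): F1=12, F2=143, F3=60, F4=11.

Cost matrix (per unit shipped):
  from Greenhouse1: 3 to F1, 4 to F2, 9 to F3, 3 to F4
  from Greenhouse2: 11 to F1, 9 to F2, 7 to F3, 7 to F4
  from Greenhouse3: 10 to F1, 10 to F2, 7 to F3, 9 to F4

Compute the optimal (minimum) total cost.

1630

Optimal allocation:
  Greenhouse1 to F1: 12 × 3 = 36
  Greenhouse1 to F2: 45 × 4 = 180
  Greenhouse2 to F2: 63 × 9 = 567
  Greenhouse2 to F4: 11 × 7 = 77
  Greenhouse3 to F2: 35 × 10 = 350
  Greenhouse3 to F3: 60 × 7 = 420
Total = 36 + 180 + 567 + 77 + 350 + 420 = 1630.
(Supply check: Greenhouse1 ships 57; Greenhouse2 ships 74; Greenhouse3 ships 95.)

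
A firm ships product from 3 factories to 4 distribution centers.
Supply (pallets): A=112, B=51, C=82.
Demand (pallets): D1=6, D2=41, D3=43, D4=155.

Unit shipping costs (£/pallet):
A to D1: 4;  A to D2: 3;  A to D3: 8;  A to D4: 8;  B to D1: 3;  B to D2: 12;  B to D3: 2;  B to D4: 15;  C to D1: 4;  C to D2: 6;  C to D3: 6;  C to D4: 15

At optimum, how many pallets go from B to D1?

The minimum-cost plan:
  A to D4: 112 × £8 = £896
  B to D1: 6 × £3 = £18
  B to D3: 43 × £2 = £86
  B to D4: 2 × £15 = £30
  C to D2: 41 × £6 = £246
  C to D4: 41 × £15 = £615
Total cost = £1891.
So B→D1 carries 6 pallets.

6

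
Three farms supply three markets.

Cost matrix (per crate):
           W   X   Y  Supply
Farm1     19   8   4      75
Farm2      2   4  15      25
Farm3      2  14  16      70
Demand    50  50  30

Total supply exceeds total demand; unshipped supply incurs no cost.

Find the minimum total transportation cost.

An optimal shipping plan:
  Farm1->X: 25 × 8 = 200
  Farm1->Y: 30 × 4 = 120
  Farm2->X: 25 × 4 = 100
  Farm3->W: 50 × 2 = 100
Total = 200 + 120 + 100 + 100 = 520.

520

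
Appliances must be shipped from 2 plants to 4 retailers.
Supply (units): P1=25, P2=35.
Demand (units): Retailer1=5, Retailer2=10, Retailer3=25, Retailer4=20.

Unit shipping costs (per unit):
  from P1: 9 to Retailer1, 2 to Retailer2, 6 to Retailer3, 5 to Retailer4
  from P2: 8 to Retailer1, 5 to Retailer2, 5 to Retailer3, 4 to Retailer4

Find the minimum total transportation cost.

280

One minimum-cost allocation:
  P1–Retailer1: 5 × 9 = 45
  P1–Retailer2: 10 × 2 = 20
  P1–Retailer3: 10 × 6 = 60
  P2–Retailer3: 15 × 5 = 75
  P2–Retailer4: 20 × 4 = 80
Total = 45 + 20 + 60 + 75 + 80 = 280.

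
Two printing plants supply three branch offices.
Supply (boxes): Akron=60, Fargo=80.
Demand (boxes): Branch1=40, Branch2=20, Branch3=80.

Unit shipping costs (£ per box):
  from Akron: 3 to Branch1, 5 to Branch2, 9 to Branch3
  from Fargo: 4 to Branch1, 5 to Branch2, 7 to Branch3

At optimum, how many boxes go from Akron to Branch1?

40

Optimal shipments:
  Akron→Branch1: 40 × £3 = £120
  Akron→Branch2: 20 × £5 = £100
  Fargo→Branch3: 80 × £7 = £560
Total cost = £780.
So Akron→Branch1 carries 40 boxes.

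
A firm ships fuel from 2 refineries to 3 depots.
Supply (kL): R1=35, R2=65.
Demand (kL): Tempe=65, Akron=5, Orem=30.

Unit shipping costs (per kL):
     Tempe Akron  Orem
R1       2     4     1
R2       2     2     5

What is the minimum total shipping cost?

An optimal shipping plan:
  R1 to Tempe: 5 × 2 = 10
  R1 to Orem: 30 × 1 = 30
  R2 to Tempe: 60 × 2 = 120
  R2 to Akron: 5 × 2 = 10
Total = 10 + 30 + 120 + 10 = 170.

170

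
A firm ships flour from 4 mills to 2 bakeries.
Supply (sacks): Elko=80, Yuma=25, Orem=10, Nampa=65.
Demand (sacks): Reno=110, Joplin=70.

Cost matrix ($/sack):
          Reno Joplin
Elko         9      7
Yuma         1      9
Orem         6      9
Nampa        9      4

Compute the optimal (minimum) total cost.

Optimal allocation:
  Elko->Reno: 75 sacks
  Elko->Joplin: 5 sacks
  Yuma->Reno: 25 sacks
  Orem->Reno: 10 sacks
  Nampa->Joplin: 65 sacks
Total cost = $1055.

1055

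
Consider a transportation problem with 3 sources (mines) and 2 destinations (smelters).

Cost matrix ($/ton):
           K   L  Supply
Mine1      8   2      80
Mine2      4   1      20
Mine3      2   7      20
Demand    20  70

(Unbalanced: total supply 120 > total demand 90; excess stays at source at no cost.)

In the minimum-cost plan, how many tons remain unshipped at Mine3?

An optimal plan:
  Mine1→L: 50 × $2 = $100
  Mine2→L: 20 × $1 = $20
  Mine3→K: 20 × $2 = $40
Total cost = $160.
Mine3 ships 20 of its 20, leaving 0.

0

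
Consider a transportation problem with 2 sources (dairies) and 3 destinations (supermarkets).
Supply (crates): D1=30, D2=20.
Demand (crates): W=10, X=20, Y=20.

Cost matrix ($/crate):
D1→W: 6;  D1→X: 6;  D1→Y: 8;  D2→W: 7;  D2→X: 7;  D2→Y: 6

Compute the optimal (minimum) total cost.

An optimal shipping plan:
  D1 to W: 10 × $6 = $60
  D1 to X: 20 × $6 = $120
  D2 to Y: 20 × $6 = $120
Total = 60 + 120 + 120 = $300.

300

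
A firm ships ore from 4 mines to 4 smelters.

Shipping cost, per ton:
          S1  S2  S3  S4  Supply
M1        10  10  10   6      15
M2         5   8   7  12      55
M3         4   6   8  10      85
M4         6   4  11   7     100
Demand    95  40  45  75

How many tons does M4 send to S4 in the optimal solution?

60

The minimum-cost plan:
  M1 to S4: 15 tons
  M2 to S1: 10 tons
  M2 to S3: 45 tons
  M3 to S1: 85 tons
  M4 to S2: 40 tons
  M4 to S4: 60 tons
Total cost = 1375.
So M4→S4 carries 60 tons.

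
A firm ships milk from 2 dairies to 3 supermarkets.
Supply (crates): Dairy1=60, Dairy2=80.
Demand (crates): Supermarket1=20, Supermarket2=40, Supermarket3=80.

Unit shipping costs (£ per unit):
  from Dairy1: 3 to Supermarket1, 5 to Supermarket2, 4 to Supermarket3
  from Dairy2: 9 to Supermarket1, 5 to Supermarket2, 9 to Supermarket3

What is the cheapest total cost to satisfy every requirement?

Optimal allocation:
  Dairy1–Supermarket1: 20 × £3 = £60
  Dairy1–Supermarket3: 40 × £4 = £160
  Dairy2–Supermarket2: 40 × £5 = £200
  Dairy2–Supermarket3: 40 × £9 = £360
Total = 60 + 160 + 200 + 360 = £780.
(Supply check: Dairy1 ships 60; Dairy2 ships 80.)

780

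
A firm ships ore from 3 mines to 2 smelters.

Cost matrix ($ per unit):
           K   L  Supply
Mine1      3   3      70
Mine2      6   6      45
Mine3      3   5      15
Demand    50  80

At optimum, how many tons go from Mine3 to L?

Optimal shipments:
  Mine1 to K: 35 × $3 = $105
  Mine1 to L: 35 × $3 = $105
  Mine2 to L: 45 × $6 = $270
  Mine3 to K: 15 × $3 = $45
Total cost = $525.
The route Mine3→L is not used.

0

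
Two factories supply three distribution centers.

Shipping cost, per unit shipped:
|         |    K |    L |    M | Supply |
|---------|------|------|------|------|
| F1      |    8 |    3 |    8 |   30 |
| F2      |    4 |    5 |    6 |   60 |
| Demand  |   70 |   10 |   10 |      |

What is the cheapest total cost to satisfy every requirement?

A cheapest plan:
  F1–K: 10 × 8 = 80
  F1–L: 10 × 3 = 30
  F1–M: 10 × 8 = 80
  F2–K: 60 × 4 = 240
Total = 80 + 30 + 80 + 240 = 430.

430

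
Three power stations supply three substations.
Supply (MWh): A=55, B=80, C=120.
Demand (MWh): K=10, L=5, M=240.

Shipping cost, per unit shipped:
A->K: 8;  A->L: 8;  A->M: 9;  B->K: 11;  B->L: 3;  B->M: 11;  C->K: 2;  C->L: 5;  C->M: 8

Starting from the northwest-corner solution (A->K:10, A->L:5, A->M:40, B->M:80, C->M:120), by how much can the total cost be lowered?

Current plan cost = 10·8 + 5·8 + 40·9 + 80·11 + 120·8 = 2320.
Optimal plan:
  A–M: 55 × 9 = 495
  B–L: 5 × 3 = 15
  B–M: 75 × 11 = 825
  C–K: 10 × 2 = 20
  C–M: 110 × 8 = 880
Optimal cost = 2235.
Saving = 2320 − 2235 = 85.

85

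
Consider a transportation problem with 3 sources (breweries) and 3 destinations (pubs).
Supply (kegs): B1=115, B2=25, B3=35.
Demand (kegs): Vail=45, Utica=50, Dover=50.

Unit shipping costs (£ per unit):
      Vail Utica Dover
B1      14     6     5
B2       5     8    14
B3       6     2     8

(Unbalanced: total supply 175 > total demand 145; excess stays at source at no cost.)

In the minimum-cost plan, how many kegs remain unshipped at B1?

An optimal plan:
  B1->Utica: 35 kegs
  B1->Dover: 50 kegs
  B2->Vail: 25 kegs
  B3->Vail: 20 kegs
  B3->Utica: 15 kegs
Total cost = £735.
B1 ships 85 of its 115, leaving 30.

30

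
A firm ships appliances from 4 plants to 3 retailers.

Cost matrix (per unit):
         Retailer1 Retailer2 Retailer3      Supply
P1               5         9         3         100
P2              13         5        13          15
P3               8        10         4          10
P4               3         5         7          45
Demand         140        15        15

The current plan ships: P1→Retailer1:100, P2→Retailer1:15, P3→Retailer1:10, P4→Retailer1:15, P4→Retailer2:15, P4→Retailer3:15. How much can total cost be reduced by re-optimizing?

260

Current plan cost = 100·5 + 15·13 + 10·8 + 15·3 + 15·5 + 15·7 = 1000.
Optimal plan:
  P1->Retailer1: 95 × 5 = 475
  P1->Retailer3: 5 × 3 = 15
  P2->Retailer2: 15 × 5 = 75
  P3->Retailer3: 10 × 4 = 40
  P4->Retailer1: 45 × 3 = 135
Optimal cost = 740.
Saving = 1000 − 740 = 260.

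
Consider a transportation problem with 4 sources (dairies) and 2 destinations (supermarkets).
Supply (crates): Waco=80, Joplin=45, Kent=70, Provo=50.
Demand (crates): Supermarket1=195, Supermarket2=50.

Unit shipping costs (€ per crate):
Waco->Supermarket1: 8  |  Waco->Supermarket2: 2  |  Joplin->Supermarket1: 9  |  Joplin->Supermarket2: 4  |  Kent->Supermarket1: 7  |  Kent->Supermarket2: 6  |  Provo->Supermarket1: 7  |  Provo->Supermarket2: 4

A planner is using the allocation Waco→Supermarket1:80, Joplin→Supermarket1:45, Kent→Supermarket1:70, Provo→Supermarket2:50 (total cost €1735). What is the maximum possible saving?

150

Current plan cost = 80·8 + 45·9 + 70·7 + 50·4 = €1735.
Optimal plan:
  Waco to Supermarket1: 30 crates
  Waco to Supermarket2: 50 crates
  Joplin to Supermarket1: 45 crates
  Kent to Supermarket1: 70 crates
  Provo to Supermarket1: 50 crates
Optimal cost = €1585.
Saving = 1735 − 1585 = €150.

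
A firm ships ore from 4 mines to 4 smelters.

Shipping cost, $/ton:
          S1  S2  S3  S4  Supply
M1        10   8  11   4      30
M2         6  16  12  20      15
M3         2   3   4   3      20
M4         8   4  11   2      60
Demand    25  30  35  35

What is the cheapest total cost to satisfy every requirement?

One minimum-cost allocation:
  M1 to S3: 25 × $11 = $275
  M1 to S4: 5 × $4 = $20
  M2 to S1: 15 × $6 = $90
  M3 to S1: 10 × $2 = $20
  M3 to S3: 10 × $4 = $40
  M4 to S2: 30 × $4 = $120
  M4 to S4: 30 × $2 = $60
Total = 275 + 20 + 90 + 20 + 40 + 120 + 60 = $625.

625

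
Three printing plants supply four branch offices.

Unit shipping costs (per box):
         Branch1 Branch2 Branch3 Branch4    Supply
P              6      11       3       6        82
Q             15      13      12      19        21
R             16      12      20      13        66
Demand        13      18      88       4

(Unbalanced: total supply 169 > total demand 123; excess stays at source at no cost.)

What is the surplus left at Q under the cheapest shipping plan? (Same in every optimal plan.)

2

An optimal plan:
  P→Branch3: 82 × 3 = 246
  Q→Branch1: 13 × 15 = 195
  Q→Branch3: 6 × 12 = 72
  R→Branch2: 18 × 12 = 216
  R→Branch4: 4 × 13 = 52
Total cost = 781.
Q ships 19 of its 21, leaving 2.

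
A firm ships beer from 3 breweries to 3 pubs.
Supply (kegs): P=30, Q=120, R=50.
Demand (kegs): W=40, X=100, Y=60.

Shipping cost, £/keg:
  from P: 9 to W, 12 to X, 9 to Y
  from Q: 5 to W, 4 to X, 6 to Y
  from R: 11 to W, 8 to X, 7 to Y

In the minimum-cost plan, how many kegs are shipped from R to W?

0

Solving gives:
  P->W: 20 × £9 = £180
  P->Y: 10 × £9 = £90
  Q->W: 20 × £5 = £100
  Q->X: 100 × £4 = £400
  R->Y: 50 × £7 = £350
Total cost = £1120.
The route R→W is not used.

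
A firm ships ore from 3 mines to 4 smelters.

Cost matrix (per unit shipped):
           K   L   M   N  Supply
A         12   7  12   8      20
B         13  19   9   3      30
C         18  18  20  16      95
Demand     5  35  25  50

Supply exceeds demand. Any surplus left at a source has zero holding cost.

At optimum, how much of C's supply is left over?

Minimum-cost shipments:
  A->L: 20 × 7 = 140
  B->N: 30 × 3 = 90
  C->K: 5 × 18 = 90
  C->L: 15 × 18 = 270
  C->M: 25 × 20 = 500
  C->N: 20 × 16 = 320
Total cost = 1410.
C ships 65 of its 95, leaving 30.

30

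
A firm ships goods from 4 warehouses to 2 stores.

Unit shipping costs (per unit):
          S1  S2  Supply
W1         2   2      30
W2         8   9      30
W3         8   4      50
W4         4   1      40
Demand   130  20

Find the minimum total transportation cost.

780

A cheapest plan:
  W1->S1: 30 × 2 = 60
  W2->S1: 30 × 8 = 240
  W3->S1: 30 × 8 = 240
  W3->S2: 20 × 4 = 80
  W4->S1: 40 × 4 = 160
Total = 60 + 240 + 240 + 80 + 160 = 780.
(Supply check: W1 ships 30; W2 ships 30; W3 ships 50; W4 ships 40.)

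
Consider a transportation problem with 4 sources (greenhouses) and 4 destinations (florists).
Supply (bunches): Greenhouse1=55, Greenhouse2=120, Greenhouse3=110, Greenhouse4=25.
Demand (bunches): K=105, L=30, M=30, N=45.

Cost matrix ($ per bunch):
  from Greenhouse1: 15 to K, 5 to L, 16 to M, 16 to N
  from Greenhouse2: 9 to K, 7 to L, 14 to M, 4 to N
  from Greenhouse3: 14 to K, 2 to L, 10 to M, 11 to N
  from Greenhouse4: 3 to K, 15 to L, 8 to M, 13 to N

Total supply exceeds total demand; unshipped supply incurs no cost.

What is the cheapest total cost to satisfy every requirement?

One minimum-cost allocation:
  Greenhouse2–K: 75 × $9 = $675
  Greenhouse2–N: 45 × $4 = $180
  Greenhouse3–K: 5 × $14 = $70
  Greenhouse3–L: 30 × $2 = $60
  Greenhouse3–M: 30 × $10 = $300
  Greenhouse4–K: 25 × $3 = $75
Total = 675 + 180 + 70 + 60 + 300 + 75 = $1360.
(Supply check: Greenhouse1 ships 0; Greenhouse2 ships 120; Greenhouse3 ships 65; Greenhouse4 ships 25.)

1360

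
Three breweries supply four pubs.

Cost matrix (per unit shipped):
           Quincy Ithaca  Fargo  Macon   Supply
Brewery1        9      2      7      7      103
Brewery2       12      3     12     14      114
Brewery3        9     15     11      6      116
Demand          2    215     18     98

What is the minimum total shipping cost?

A cheapest plan:
  Brewery1–Ithaca: 101 × 2 = 202
  Brewery1–Fargo: 2 × 7 = 14
  Brewery2–Ithaca: 114 × 3 = 342
  Brewery3–Quincy: 2 × 9 = 18
  Brewery3–Fargo: 16 × 11 = 176
  Brewery3–Macon: 98 × 6 = 588
Total = 202 + 14 + 342 + 18 + 176 + 588 = 1340.

1340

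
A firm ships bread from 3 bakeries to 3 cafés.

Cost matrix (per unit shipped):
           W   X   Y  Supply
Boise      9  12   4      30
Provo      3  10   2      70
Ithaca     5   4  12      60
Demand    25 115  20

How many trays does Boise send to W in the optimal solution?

Optimal shipments:
  Boise→X: 30 trays
  Provo→W: 25 trays
  Provo→X: 25 trays
  Provo→Y: 20 trays
  Ithaca→X: 60 trays
Total cost = 965.
The route Boise→W is not used.

0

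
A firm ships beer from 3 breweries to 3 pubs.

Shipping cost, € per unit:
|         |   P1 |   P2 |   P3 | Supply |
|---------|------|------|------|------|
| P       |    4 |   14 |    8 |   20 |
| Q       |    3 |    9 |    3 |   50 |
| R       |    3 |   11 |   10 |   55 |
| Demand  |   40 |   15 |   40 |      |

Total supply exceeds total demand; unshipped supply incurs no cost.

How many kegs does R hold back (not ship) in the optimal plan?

Minimum-cost shipments:
  Q→P2: 10 × €9 = €90
  Q→P3: 40 × €3 = €120
  R→P1: 40 × €3 = €120
  R→P2: 5 × €11 = €55
Total cost = €385.
R ships 45 of its 55, leaving 10.

10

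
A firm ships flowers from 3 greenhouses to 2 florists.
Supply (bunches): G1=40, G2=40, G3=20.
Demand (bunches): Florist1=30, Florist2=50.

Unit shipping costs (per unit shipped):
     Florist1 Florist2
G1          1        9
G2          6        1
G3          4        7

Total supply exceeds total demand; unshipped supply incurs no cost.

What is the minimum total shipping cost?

Optimal allocation:
  G1→Florist1: 30 × 1 = 30
  G2→Florist2: 40 × 1 = 40
  G3→Florist2: 10 × 7 = 70
Total = 30 + 40 + 70 = 140.

140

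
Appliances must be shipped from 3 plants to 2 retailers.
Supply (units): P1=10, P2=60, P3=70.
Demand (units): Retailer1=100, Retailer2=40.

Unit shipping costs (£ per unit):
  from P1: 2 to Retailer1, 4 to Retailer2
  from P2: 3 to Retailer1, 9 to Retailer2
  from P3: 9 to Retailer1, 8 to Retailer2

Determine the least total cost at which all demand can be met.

790

An optimal shipping plan:
  P1 to Retailer1: 10 × £2 = £20
  P2 to Retailer1: 60 × £3 = £180
  P3 to Retailer1: 30 × £9 = £270
  P3 to Retailer2: 40 × £8 = £320
Total = 20 + 180 + 270 + 320 = £790.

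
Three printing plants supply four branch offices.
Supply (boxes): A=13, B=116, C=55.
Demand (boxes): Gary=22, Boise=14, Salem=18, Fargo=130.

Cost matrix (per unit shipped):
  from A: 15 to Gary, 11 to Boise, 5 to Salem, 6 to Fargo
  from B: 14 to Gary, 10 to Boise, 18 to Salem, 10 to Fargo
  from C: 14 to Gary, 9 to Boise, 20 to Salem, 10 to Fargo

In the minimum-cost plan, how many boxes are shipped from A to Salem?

13

Solving gives:
  A to Salem: 13 × 5 = 65
  B to Gary: 22 × 14 = 308
  B to Salem: 5 × 18 = 90
  B to Fargo: 89 × 10 = 890
  C to Boise: 14 × 9 = 126
  C to Fargo: 41 × 10 = 410
Total cost = 1889.
So A→Salem carries 13 boxes.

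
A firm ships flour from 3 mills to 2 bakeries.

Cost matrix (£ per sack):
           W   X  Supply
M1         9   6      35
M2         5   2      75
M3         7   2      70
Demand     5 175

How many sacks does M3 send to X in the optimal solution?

70

Optimal shipments:
  M1→W: 5 × £9 = £45
  M1→X: 30 × £6 = £180
  M2→X: 75 × £2 = £150
  M3→X: 70 × £2 = £140
Total cost = £515.
So M3→X carries 70 sacks.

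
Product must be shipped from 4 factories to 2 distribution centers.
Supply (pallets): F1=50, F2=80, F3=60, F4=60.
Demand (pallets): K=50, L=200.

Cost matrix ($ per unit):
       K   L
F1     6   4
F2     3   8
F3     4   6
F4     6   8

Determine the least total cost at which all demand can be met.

1430

An optimal shipping plan:
  F1–L: 50 × $4 = $200
  F2–K: 50 × $3 = $150
  F2–L: 30 × $8 = $240
  F3–L: 60 × $6 = $360
  F4–L: 60 × $8 = $480
Total = 200 + 150 + 240 + 360 + 480 = $1430.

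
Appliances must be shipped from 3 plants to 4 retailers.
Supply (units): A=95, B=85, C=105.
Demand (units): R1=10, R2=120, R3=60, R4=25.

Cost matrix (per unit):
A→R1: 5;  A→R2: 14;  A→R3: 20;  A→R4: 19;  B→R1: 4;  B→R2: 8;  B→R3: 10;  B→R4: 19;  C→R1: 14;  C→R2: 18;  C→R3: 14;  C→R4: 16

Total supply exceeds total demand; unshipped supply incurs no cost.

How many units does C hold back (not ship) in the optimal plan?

20

An optimal plan:
  A->R1: 10 × 5 = 50
  A->R2: 35 × 14 = 490
  B->R2: 85 × 8 = 680
  C->R3: 60 × 14 = 840
  C->R4: 25 × 16 = 400
Total cost = 2460.
C ships 85 of its 105, leaving 20.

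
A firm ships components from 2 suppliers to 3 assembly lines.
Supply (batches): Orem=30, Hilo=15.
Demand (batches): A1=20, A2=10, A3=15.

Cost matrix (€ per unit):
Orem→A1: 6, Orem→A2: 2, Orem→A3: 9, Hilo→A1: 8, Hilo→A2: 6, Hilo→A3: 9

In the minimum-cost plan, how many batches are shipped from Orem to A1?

20

Solving gives:
  Orem→A1: 20 batches
  Orem→A2: 10 batches
  Hilo→A3: 15 batches
Total cost = €275.
So Orem→A1 carries 20 batches.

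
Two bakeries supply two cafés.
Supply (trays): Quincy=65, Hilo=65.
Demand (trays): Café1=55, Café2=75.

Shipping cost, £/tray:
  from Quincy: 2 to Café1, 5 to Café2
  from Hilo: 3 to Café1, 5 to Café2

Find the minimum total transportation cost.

A cheapest plan:
  Quincy to Café1: 55 × £2 = £110
  Quincy to Café2: 10 × £5 = £50
  Hilo to Café2: 65 × £5 = £325
Total = 110 + 50 + 325 = £485.

485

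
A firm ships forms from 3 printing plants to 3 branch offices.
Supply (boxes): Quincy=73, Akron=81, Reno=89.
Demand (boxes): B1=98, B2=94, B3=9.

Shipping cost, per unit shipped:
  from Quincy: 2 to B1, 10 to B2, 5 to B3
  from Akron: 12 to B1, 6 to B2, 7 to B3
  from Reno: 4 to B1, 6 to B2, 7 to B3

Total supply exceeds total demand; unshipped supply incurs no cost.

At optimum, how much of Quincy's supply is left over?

0

An optimal plan:
  Quincy–B1: 64 × 2 = 128
  Quincy–B3: 9 × 5 = 45
  Akron–B2: 81 × 6 = 486
  Reno–B1: 34 × 4 = 136
  Reno–B2: 13 × 6 = 78
Total cost = 873.
Quincy ships 73 of its 73, leaving 0.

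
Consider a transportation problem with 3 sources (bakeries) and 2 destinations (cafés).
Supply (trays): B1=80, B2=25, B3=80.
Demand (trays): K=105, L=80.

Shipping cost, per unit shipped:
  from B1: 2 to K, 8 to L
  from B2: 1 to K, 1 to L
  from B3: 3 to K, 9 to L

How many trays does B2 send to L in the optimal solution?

The minimum-cost plan:
  B1→K: 80 × 2 = 160
  B2→L: 25 × 1 = 25
  B3→K: 25 × 3 = 75
  B3→L: 55 × 9 = 495
Total cost = 755.
So B2→L carries 25 trays.

25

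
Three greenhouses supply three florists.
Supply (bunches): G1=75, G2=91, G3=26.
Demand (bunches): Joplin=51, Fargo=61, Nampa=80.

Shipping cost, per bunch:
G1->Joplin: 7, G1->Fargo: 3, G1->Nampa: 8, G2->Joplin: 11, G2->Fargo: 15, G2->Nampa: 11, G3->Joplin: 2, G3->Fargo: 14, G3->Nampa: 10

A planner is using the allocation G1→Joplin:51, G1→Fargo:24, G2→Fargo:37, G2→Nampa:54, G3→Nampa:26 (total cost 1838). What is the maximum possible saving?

Current plan cost = 51·7 + 24·3 + 37·15 + 54·11 + 26·10 = 1838.
Optimal plan:
  G1->Joplin: 14 × 7 = 98
  G1->Fargo: 61 × 3 = 183
  G2->Joplin: 11 × 11 = 121
  G2->Nampa: 80 × 11 = 880
  G3->Joplin: 26 × 2 = 52
Optimal cost = 1334.
Saving = 1838 − 1334 = 504.

504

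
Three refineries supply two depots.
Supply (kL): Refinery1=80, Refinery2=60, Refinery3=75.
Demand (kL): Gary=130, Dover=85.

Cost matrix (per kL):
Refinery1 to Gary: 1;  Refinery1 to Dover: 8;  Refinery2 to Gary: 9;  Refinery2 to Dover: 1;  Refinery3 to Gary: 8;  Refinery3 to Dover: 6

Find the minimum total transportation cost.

An optimal shipping plan:
  Refinery1->Gary: 80 × 1 = 80
  Refinery2->Dover: 60 × 1 = 60
  Refinery3->Gary: 50 × 8 = 400
  Refinery3->Dover: 25 × 6 = 150
Total = 80 + 60 + 400 + 150 = 690.

690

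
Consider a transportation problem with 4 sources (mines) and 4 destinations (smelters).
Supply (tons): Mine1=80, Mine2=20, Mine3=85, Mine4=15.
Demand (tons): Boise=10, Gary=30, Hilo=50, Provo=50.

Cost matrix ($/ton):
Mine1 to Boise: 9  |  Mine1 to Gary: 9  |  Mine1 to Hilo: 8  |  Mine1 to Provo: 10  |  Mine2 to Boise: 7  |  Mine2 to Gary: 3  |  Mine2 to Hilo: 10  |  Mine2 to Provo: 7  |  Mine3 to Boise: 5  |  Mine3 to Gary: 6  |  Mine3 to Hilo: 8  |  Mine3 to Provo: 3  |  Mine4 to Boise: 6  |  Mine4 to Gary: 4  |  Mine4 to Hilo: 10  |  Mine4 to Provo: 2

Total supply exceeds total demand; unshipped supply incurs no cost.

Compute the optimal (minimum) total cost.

695

An optimal shipping plan:
  Mine1–Hilo: 20 × $8 = $160
  Mine2–Gary: 20 × $3 = $60
  Mine3–Boise: 10 × $5 = $50
  Mine3–Hilo: 30 × $8 = $240
  Mine3–Provo: 45 × $3 = $135
  Mine4–Gary: 10 × $4 = $40
  Mine4–Provo: 5 × $2 = $10
Total = 160 + 60 + 50 + 240 + 135 + 40 + 10 = $695.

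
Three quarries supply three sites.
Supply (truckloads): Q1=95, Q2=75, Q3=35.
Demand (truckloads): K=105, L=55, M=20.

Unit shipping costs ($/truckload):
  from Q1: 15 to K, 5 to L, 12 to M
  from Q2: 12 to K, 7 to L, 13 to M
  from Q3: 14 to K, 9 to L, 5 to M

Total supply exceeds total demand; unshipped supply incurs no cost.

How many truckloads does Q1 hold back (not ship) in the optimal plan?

Minimum-cost shipments:
  Q1–K: 15 truckloads
  Q1–L: 55 truckloads
  Q2–K: 75 truckloads
  Q3–K: 15 truckloads
  Q3–M: 20 truckloads
Total cost = $1710.
Q1 ships 70 of its 95, leaving 25.

25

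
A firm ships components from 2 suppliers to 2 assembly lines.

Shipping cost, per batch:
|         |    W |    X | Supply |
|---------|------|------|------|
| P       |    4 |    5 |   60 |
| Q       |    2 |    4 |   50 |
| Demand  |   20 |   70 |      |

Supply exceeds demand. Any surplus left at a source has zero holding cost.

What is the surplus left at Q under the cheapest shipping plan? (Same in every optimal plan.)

An optimal plan:
  P→X: 40 × 5 = 200
  Q→W: 20 × 2 = 40
  Q→X: 30 × 4 = 120
Total cost = 360.
Q ships 50 of its 50, leaving 0.

0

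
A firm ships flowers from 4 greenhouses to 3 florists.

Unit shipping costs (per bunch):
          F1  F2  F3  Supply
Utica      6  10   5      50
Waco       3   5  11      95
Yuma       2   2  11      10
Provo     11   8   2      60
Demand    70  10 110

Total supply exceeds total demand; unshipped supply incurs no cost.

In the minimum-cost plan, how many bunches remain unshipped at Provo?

An optimal plan:
  Utica to F3: 50 × 5 = 250
  Waco to F1: 70 × 3 = 210
  Yuma to F2: 10 × 2 = 20
  Provo to F3: 60 × 2 = 120
Total cost = 600.
Provo ships 60 of its 60, leaving 0.

0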